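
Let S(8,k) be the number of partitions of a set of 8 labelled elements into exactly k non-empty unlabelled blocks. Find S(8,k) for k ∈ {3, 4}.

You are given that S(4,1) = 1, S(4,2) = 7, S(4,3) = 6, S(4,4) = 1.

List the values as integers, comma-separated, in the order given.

row 5: T[5][1]=1·1+0=1  T[5][2]=2·7+1=15  T[5][3]=3·6+7=25  T[5][4]=4·1+6=10
row 6: T[6][1]=1·1+0=1  T[6][2]=2·15+1=31  T[6][3]=3·25+15=90  T[6][4]=4·10+25=65
row 7: T[7][2]=2·31+1=63  T[7][3]=3·90+31=301  T[7][4]=4·65+90=350
row 8: T[8][3]=3·301+63=966  T[8][4]=4·350+301=1701
Read S(8,3) = 966, S(8,4) = 1701.

966, 1701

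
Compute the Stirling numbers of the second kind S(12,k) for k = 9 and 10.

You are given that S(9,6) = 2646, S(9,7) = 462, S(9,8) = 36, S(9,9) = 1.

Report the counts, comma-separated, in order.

22275, 1705

[10] T[10,7]:7*462+2646=5880 · T[10,8]:8*36+462=750 · T[10,9]:9*1+36=45 · T[10,10]:10*0+1=1
[11] T[11,8]:8*750+5880=11880 · T[11,9]:9*45+750=1155 · T[11,10]:10*1+45=55
[12] T[12,9]:9*1155+11880=22275 · T[12,10]:10*55+1155=1705
Read S(12,9) = 22275, S(12,10) = 1705.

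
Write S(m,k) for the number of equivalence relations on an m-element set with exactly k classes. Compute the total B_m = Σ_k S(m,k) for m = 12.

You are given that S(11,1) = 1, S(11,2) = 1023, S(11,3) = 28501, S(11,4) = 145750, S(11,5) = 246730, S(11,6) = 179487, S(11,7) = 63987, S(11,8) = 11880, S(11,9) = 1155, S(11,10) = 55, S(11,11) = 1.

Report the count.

r12: T_12,1=1×1+0=1; T_12,2=2×1023+1=2047; T_12,3=3×28501+1023=86526; T_12,4=4×145750+28501=611501; T_12,5=5×246730+145750=1379400; T_12,6=6×179487+246730=1323652; T_12,7=7×63987+179487=627396; T_12,8=8×11880+63987=159027; T_12,9=9×1155+11880=22275; T_12,10=10×55+1155=1705; T_12,11=11×1+55=66; T_12,12=12×0+1=1
B_12 = ΣS(12,k) = 1+2047+86526+611501+1379400+1323652+627396+159027+22275+1705+66+1 = 4213597

4213597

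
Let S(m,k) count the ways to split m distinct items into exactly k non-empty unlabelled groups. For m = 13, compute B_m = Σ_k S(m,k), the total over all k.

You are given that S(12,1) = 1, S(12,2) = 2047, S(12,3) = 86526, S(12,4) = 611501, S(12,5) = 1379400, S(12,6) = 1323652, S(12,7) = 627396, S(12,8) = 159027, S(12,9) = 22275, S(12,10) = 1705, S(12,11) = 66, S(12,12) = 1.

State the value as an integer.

27644437

row 13: T[13][1]=1·1+0=1  T[13][2]=2·2047+1=4095  T[13][3]=3·86526+2047=261625  T[13][4]=4·611501+86526=2532530  T[13][5]=5·1379400+611501=7508501  T[13][6]=6·1323652+1379400=9321312  T[13][7]=7·627396+1323652=5715424  T[13][8]=8·159027+627396=1899612  T[13][9]=9·22275+159027=359502  T[13][10]=10·1705+22275=39325  T[13][11]=11·66+1705=2431  T[13][12]=12·1+66=78  T[13][13]=13·0+1=1
B_13 = ΣS(13,k) = 1+4095+261625+2532530+7508501+9321312+5715424+1899612+359502+39325+2431+78+1 = 27644437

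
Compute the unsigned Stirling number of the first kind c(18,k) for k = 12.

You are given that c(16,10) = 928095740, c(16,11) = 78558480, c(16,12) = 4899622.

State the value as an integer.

4853222764

r17: T_17,11=16×78558480+928095740=2185031420; T_17,12=16×4899622+78558480=156952432
r18: T_18,12=17×156952432+2185031420=4853222764
Read c(18,12) = 4853222764.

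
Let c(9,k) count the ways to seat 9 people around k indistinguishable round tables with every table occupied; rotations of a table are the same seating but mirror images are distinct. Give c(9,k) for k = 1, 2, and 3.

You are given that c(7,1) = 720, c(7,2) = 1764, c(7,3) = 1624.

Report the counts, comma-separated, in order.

r8: T_8,1=7×720+0=5040; T_8,2=7×1764+720=13068; T_8,3=7×1624+1764=13132
r9: T_9,1=8×5040+0=40320; T_9,2=8×13068+5040=109584; T_9,3=8×13132+13068=118124
Read c(9,1) = 40320, c(9,2) = 109584, c(9,3) = 118124.

40320, 109584, 118124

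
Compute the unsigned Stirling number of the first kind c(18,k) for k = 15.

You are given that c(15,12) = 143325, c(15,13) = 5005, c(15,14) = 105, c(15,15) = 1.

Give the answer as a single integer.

row 16: T[16][13]=15·5005+143325=218400  T[16][14]=15·105+5005=6580  T[16][15]=15·1+105=120
row 17: T[17][14]=16·6580+218400=323680  T[17][15]=16·120+6580=8500
row 18: T[18][15]=17·8500+323680=468180
Read c(18,15) = 468180.

468180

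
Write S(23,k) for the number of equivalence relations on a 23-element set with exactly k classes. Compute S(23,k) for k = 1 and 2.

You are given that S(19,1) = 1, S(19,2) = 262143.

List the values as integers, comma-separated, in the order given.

@20  (20,1):1·1+0→1, (20,2):262143·2+1→524287
@21  (21,1):1·1+0→1, (21,2):524287·2+1→1048575
@22  (22,1):1·1+0→1, (22,2):1048575·2+1→2097151
@23  (23,1):1·1+0→1, (23,2):2097151·2+1→4194303
Read S(23,1) = 1, S(23,2) = 4194303.

1, 4194303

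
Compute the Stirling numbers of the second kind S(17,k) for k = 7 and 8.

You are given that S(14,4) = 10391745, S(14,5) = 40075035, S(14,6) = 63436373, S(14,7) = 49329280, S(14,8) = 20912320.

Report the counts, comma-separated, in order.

r15: T_15,5=5×40075035+10391745=210766920; T_15,6=6×63436373+40075035=420693273; T_15,7=7×49329280+63436373=408741333; T_15,8=8×20912320+49329280=216627840
r16: T_16,6=6×420693273+210766920=2734926558; T_16,7=7×408741333+420693273=3281882604; T_16,8=8×216627840+408741333=2141764053
r17: T_17,7=7×3281882604+2734926558=25708104786; T_17,8=8×2141764053+3281882604=20415995028
Read S(17,7) = 25708104786, S(17,8) = 20415995028.

25708104786, 20415995028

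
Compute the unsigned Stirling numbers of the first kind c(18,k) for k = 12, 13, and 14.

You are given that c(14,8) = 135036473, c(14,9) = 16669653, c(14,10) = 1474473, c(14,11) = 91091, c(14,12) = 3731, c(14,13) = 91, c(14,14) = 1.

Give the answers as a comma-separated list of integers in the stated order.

4853222764, 299650806, 13896582

i=15: T(15,9)=135036473+14·16669653=368411615 | T(15,10)=16669653+14·1474473=37312275 | T(15,11)=1474473+14·91091=2749747 | T(15,12)=91091+14·3731=143325 | T(15,13)=3731+14·91=5005 | T(15,14)=91+14·1=105
i=16: T(16,10)=368411615+15·37312275=928095740 | T(16,11)=37312275+15·2749747=78558480 | T(16,12)=2749747+15·143325=4899622 | T(16,13)=143325+15·5005=218400 | T(16,14)=5005+15·105=6580
i=17: T(17,11)=928095740+16·78558480=2185031420 | T(17,12)=78558480+16·4899622=156952432 | T(17,13)=4899622+16·218400=8394022 | T(17,14)=218400+16·6580=323680
i=18: T(18,12)=2185031420+17·156952432=4853222764 | T(18,13)=156952432+17·8394022=299650806 | T(18,14)=8394022+17·323680=13896582
Read c(18,12) = 4853222764, c(18,13) = 299650806, c(18,14) = 13896582.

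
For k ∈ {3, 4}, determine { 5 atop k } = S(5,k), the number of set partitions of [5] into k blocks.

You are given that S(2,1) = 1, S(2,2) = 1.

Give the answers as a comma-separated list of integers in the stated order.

@3  (3,1):1·1+0→1, (3,2):1·2+1→3, (3,3):0·3+1→1
@4  (4,2):3·2+1→7, (4,3):1·3+3→6, (4,4):0·4+1→1
@5  (5,3):6·3+7→25, (5,4):1·4+6→10
Read S(5,3) = 25, S(5,4) = 10.

25, 10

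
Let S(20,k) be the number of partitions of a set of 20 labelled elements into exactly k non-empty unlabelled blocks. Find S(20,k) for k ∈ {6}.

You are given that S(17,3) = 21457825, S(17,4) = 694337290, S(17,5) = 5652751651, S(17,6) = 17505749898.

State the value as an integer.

4306078895384

[18] T[18,4]:4*694337290+21457825=2798806985 · T[18,5]:5*5652751651+694337290=28958095545 · T[18,6]:6*17505749898+5652751651=110687251039
[19] T[19,5]:5*28958095545+2798806985=147589284710 · T[19,6]:6*110687251039+28958095545=693081601779
[20] T[20,6]:6*693081601779+147589284710=4306078895384
Read S(20,6) = 4306078895384.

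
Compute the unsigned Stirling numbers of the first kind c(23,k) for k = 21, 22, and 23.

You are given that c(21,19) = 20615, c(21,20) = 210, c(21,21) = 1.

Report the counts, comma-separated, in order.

30107, 253, 1

row 22: T[22][20]=21·210+20615=25025  T[22][21]=21·1+210=231  T[22][22]=21·0+1=1
row 23: T[23][21]=22·231+25025=30107  T[23][22]=22·1+231=253  T[23][23]=22·0+1=1
Read c(23,21) = 30107, c(23,22) = 253, c(23,23) = 1.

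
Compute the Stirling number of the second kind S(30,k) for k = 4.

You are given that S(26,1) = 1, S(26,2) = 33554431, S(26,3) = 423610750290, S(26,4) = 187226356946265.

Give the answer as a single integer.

@27  (27,1):1·1+0→1, (27,2):33554431·2+1→67108863, (27,3):423610750290·3+33554431→1270865805301, (27,4):187226356946265·4+423610750290→749329038535350
@28  (28,2):67108863·2+1→134217727, (28,3):1270865805301·3+67108863→3812664524766, (28,4):749329038535350·4+1270865805301→2998587019946701
@29  (29,3):3812664524766·3+134217727→11438127792025, (29,4):2998587019946701·4+3812664524766→11998160744311570
@30  (30,4):11998160744311570·4+11438127792025→48004081105038305
Read S(30,4) = 48004081105038305.

48004081105038305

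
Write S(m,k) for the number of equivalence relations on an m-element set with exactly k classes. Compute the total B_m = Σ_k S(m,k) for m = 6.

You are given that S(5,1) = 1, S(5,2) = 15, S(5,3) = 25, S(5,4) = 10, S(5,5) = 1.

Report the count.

i=6: T(6,1)=0+1·1=1 | T(6,2)=1+2·15=31 | T(6,3)=15+3·25=90 | T(6,4)=25+4·10=65 | T(6,5)=10+5·1=15 | T(6,6)=1+6·0=1
B_6 = ΣS(6,k) = 1+31+90+65+15+1 = 203

203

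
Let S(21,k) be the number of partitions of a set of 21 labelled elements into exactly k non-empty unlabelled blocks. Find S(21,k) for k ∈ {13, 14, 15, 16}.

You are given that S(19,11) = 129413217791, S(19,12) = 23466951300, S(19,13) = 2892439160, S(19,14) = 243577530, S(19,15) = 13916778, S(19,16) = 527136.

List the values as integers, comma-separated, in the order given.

i=20: T(20,12)=129413217791+12·23466951300=411016633391 | T(20,13)=23466951300+13·2892439160=61068660380 | T(20,14)=2892439160+14·243577530=6302524580 | T(20,15)=243577530+15·13916778=452329200 | T(20,16)=13916778+16·527136=22350954
i=21: T(21,13)=411016633391+13·61068660380=1204909218331 | T(21,14)=61068660380+14·6302524580=149304004500 | T(21,15)=6302524580+15·452329200=13087462580 | T(21,16)=452329200+16·22350954=809944464
Read S(21,13) = 1204909218331, S(21,14) = 149304004500, S(21,15) = 13087462580, S(21,16) = 809944464.

1204909218331, 149304004500, 13087462580, 809944464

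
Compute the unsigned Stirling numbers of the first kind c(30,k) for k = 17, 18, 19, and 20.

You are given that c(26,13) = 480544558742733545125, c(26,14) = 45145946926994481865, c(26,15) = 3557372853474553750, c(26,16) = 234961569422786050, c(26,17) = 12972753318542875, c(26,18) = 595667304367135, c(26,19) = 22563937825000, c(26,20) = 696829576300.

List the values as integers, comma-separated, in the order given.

48487623689430693038025, 2918939500751087661105, 150566737512021319125, 6634460278534540725

i=27: T(27,14)=480544558742733545125+26·45145946926994481865=1654339178844590073615 | T(27,15)=45145946926994481865+26·3557372853474553750=137637641117332879365 | T(27,16)=3557372853474553750+26·234961569422786050=9666373658466991050 | T(27,17)=234961569422786050+26·12972753318542875=572253155704900800 | T(27,18)=12972753318542875+26·595667304367135=28460103232088385 | T(27,19)=595667304367135+26·22563937825000=1182329687817135 | T(27,20)=22563937825000+26·696829576300=40681506808800
i=28: T(28,15)=1654339178844590073615+27·137637641117332879365=5370555489012577816470 | T(28,16)=137637641117332879365+27·9666373658466991050=398629729895941637715 | T(28,17)=9666373658466991050+27·572253155704900800=25117208862499312650 | T(28,18)=572253155704900800+27·28460103232088385=1340675942971287195 | T(28,19)=28460103232088385+27·1182329687817135=60383004803151030 | T(28,20)=1182329687817135+27·40681506808800=2280730371654735
i=29: T(29,16)=5370555489012577816470+28·398629729895941637715=16532187926098943672490 | T(29,17)=398629729895941637715+28·25117208862499312650=1101911578045922391915 | T(29,18)=25117208862499312650+28·1340675942971287195=62656135265695354110 | T(29,19)=1340675942971287195+28·60383004803151030=3031400077459516035 | T(29,20)=60383004803151030+28·2280730371654735=124243455209483610
i=30: T(30,17)=16532187926098943672490+29·1101911578045922391915=48487623689430693038025 | T(30,18)=1101911578045922391915+29·62656135265695354110=2918939500751087661105 | T(30,19)=62656135265695354110+29·3031400077459516035=150566737512021319125 | T(30,20)=3031400077459516035+29·124243455209483610=6634460278534540725
Read c(30,17) = 48487623689430693038025, c(30,18) = 2918939500751087661105, c(30,19) = 150566737512021319125, c(30,20) = 6634460278534540725.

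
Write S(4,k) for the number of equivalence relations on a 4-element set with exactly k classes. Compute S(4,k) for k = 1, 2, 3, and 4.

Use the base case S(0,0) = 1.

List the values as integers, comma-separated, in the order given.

i=1: T(1,1)=1+1·0=1
i=2: T(2,1)=0+1·1=1 | T(2,2)=1+2·0=1
i=3: T(3,1)=0+1·1=1 | T(3,2)=1+2·1=3 | T(3,3)=1+3·0=1
i=4: T(4,1)=0+1·1=1 | T(4,2)=1+2·3=7 | T(4,3)=3+3·1=6 | T(4,4)=1+4·0=1
Read S(4,1) = 1, S(4,2) = 7, S(4,3) = 6, S(4,4) = 1.

1, 7, 6, 1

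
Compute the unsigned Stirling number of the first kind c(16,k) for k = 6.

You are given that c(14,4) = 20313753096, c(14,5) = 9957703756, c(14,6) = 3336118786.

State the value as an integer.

[15] T[15,5]:14*9957703756+20313753096=159721605680 · T[15,6]:14*3336118786+9957703756=56663366760
[16] T[16,6]:15*56663366760+159721605680=1009672107080
Read c(16,6) = 1009672107080.

1009672107080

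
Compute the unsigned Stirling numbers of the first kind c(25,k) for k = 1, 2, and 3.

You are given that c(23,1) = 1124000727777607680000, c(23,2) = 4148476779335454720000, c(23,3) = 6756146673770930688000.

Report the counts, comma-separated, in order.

@24  (24,1):1124000727777607680000·23+0→25852016738884976640000, (24,2):4148476779335454720000·23+1124000727777607680000→96538966652493066240000, (24,3):6756146673770930688000·23+4148476779335454720000→159539850276066860544000
@25  (25,1):25852016738884976640000·24+0→620448401733239439360000, (25,2):96538966652493066240000·24+25852016738884976640000→2342787216398718566400000, (25,3):159539850276066860544000·24+96538966652493066240000→3925495373278097719296000
Read c(25,1) = 620448401733239439360000, c(25,2) = 2342787216398718566400000, c(25,3) = 3925495373278097719296000.

620448401733239439360000, 2342787216398718566400000, 3925495373278097719296000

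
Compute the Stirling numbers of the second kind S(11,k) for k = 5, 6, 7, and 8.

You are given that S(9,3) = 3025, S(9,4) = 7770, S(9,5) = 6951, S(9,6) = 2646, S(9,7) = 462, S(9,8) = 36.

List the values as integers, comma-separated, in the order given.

246730, 179487, 63987, 11880

row 10: T[10][4]=4·7770+3025=34105  T[10][5]=5·6951+7770=42525  T[10][6]=6·2646+6951=22827  T[10][7]=7·462+2646=5880  T[10][8]=8·36+462=750
row 11: T[11][5]=5·42525+34105=246730  T[11][6]=6·22827+42525=179487  T[11][7]=7·5880+22827=63987  T[11][8]=8·750+5880=11880
Read S(11,5) = 246730, S(11,6) = 179487, S(11,7) = 63987, S(11,8) = 11880.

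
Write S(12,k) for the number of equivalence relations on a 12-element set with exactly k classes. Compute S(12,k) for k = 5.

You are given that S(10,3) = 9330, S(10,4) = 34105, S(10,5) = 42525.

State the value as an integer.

@11  (11,4):34105·4+9330→145750, (11,5):42525·5+34105→246730
@12  (12,5):246730·5+145750→1379400
Read S(12,5) = 1379400.

1379400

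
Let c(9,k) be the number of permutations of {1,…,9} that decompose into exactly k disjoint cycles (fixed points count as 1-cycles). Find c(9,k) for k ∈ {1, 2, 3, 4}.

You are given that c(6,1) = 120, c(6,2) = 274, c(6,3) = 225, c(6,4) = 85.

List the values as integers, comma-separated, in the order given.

r7: T_7,1=6×120+0=720; T_7,2=6×274+120=1764; T_7,3=6×225+274=1624; T_7,4=6×85+225=735
r8: T_8,1=7×720+0=5040; T_8,2=7×1764+720=13068; T_8,3=7×1624+1764=13132; T_8,4=7×735+1624=6769
r9: T_9,1=8×5040+0=40320; T_9,2=8×13068+5040=109584; T_9,3=8×13132+13068=118124; T_9,4=8×6769+13132=67284
Read c(9,1) = 40320, c(9,2) = 109584, c(9,3) = 118124, c(9,4) = 67284.

40320, 109584, 118124, 67284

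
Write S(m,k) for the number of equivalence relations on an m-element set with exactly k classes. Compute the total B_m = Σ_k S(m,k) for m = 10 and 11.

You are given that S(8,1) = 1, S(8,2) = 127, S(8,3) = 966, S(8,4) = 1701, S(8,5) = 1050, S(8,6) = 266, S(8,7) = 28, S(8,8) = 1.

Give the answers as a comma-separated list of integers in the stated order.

115975, 678570

[9] T[9,1]:1*1+0=1 · T[9,2]:2*127+1=255 · T[9,3]:3*966+127=3025 · T[9,4]:4*1701+966=7770 · T[9,5]:5*1050+1701=6951 · T[9,6]:6*266+1050=2646 · T[9,7]:7*28+266=462 · T[9,8]:8*1+28=36 · T[9,9]:9*0+1=1
[10] T[10,1]:1*1+0=1 · T[10,2]:2*255+1=511 · T[10,3]:3*3025+255=9330 · T[10,4]:4*7770+3025=34105 · T[10,5]:5*6951+7770=42525 · T[10,6]:6*2646+6951=22827 · T[10,7]:7*462+2646=5880 · T[10,8]:8*36+462=750 · T[10,9]:9*1+36=45 · T[10,10]:10*0+1=1
[11] T[11,1]:1*1+0=1 · T[11,2]:2*511+1=1023 · T[11,3]:3*9330+511=28501 · T[11,4]:4*34105+9330=145750 · T[11,5]:5*42525+34105=246730 · T[11,6]:6*22827+42525=179487 · T[11,7]:7*5880+22827=63987 · T[11,8]:8*750+5880=11880 · T[11,9]:9*45+750=1155 · T[11,10]:10*1+45=55 · T[11,11]:11*0+1=1
B_10 = ΣS(10,k) = 1+511+9330+34105+42525+22827+5880+750+45+1 = 115975
B_11 = ΣS(11,k) = 1+1023+28501+145750+246730+179487+63987+11880+1155+55+1 = 678570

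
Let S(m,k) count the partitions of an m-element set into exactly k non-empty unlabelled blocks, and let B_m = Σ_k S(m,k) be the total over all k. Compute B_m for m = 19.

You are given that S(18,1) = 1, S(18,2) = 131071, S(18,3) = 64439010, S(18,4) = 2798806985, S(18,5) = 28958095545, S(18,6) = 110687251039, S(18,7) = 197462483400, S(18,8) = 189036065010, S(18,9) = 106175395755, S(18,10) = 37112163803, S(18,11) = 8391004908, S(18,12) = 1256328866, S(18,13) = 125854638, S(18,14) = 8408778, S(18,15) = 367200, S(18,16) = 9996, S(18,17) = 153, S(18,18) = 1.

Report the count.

5832742205057

i=19: T(19,1)=0+1·1=1 | T(19,2)=1+2·131071=262143 | T(19,3)=131071+3·64439010=193448101 | T(19,4)=64439010+4·2798806985=11259666950 | T(19,5)=2798806985+5·28958095545=147589284710 | T(19,6)=28958095545+6·110687251039=693081601779 | T(19,7)=110687251039+7·197462483400=1492924634839 | T(19,8)=197462483400+8·189036065010=1709751003480 | T(19,9)=189036065010+9·106175395755=1144614626805 | T(19,10)=106175395755+10·37112163803=477297033785 | T(19,11)=37112163803+11·8391004908=129413217791 | T(19,12)=8391004908+12·1256328866=23466951300 | T(19,13)=1256328866+13·125854638=2892439160 | T(19,14)=125854638+14·8408778=243577530 | T(19,15)=8408778+15·367200=13916778 | T(19,16)=367200+16·9996=527136 | T(19,17)=9996+17·153=12597 | T(19,18)=153+18·1=171 | T(19,19)=1+19·0=1
B_19 = ΣS(19,k) = 1+262143+193448101+11259666950+147589284710+693081601779+1492924634839+1709751003480+1144614626805+477297033785+129413217791+23466951300+2892439160+243577530+13916778+527136+12597+171+1 = 5832742205057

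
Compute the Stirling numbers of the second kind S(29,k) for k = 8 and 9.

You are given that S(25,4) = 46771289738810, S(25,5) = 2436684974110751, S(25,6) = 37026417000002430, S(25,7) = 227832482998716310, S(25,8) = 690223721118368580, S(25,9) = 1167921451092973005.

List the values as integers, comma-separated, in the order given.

[26] T[26,5]:5*2436684974110751+46771289738810=12230196160292565 · T[26,6]:6*37026417000002430+2436684974110751=224595186974125331 · T[26,7]:7*227832482998716310+37026417000002430=1631853797991016600 · T[26,8]:8*690223721118368580+227832482998716310=5749622251945664950 · T[26,9]:9*1167921451092973005+690223721118368580=11201516780955125625
[27] T[27,6]:6*224595186974125331+12230196160292565=1359801318005044551 · T[27,7]:7*1631853797991016600+224595186974125331=11647571772911241531 · T[27,8]:8*5749622251945664950+1631853797991016600=47628831813556336200 · T[27,9]:9*11201516780955125625+5749622251945664950=106563273280541795575
[28] T[28,7]:7*11647571772911241531+1359801318005044551=82892803728383735268 · T[28,8]:8*47628831813556336200+11647571772911241531=392678226281361931131 · T[28,9]:9*106563273280541795575+47628831813556336200=1006698291338432496375
[29] T[29,8]:8*392678226281361931131+82892803728383735268=3224318613979279184316 · T[29,9]:9*1006698291338432496375+392678226281361931131=9452962848327254398506
Read S(29,8) = 3224318613979279184316, S(29,9) = 9452962848327254398506.

3224318613979279184316, 9452962848327254398506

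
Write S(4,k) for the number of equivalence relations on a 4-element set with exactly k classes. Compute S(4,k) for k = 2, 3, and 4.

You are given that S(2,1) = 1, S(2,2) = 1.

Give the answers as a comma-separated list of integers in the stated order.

row 3: T[3][1]=1·1+0=1  T[3][2]=2·1+1=3  T[3][3]=3·0+1=1
row 4: T[4][2]=2·3+1=7  T[4][3]=3·1+3=6  T[4][4]=4·0+1=1
Read S(4,2) = 7, S(4,3) = 6, S(4,4) = 1.

7, 6, 1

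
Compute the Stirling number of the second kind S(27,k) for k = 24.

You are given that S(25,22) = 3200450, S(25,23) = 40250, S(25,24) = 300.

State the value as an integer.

row 26: T[26][23]=23·40250+3200450=4126200  T[26][24]=24·300+40250=47450
row 27: T[27][24]=24·47450+4126200=5265000
Read S(27,24) = 5265000.

5265000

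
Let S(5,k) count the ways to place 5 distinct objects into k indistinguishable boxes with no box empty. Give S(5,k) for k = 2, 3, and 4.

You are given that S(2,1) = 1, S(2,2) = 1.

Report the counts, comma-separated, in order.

15, 25, 10

@3  (3,1):1·1+0→1, (3,2):1·2+1→3, (3,3):0·3+1→1
@4  (4,1):1·1+0→1, (4,2):3·2+1→7, (4,3):1·3+3→6, (4,4):0·4+1→1
@5  (5,2):7·2+1→15, (5,3):6·3+7→25, (5,4):1·4+6→10
Read S(5,2) = 15, S(5,3) = 25, S(5,4) = 10.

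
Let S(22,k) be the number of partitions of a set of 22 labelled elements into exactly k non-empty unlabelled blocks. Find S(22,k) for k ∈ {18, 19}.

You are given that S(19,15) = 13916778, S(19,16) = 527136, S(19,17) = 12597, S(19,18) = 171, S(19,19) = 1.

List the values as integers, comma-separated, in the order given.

@20  (20,16):527136·16+13916778→22350954, (20,17):12597·17+527136→741285, (20,18):171·18+12597→15675, (20,19):1·19+171→190
@21  (21,17):741285·17+22350954→34952799, (21,18):15675·18+741285→1023435, (21,19):190·19+15675→19285
@22  (22,18):1023435·18+34952799→53374629, (22,19):19285·19+1023435→1389850
Read S(22,18) = 53374629, S(22,19) = 1389850.

53374629, 1389850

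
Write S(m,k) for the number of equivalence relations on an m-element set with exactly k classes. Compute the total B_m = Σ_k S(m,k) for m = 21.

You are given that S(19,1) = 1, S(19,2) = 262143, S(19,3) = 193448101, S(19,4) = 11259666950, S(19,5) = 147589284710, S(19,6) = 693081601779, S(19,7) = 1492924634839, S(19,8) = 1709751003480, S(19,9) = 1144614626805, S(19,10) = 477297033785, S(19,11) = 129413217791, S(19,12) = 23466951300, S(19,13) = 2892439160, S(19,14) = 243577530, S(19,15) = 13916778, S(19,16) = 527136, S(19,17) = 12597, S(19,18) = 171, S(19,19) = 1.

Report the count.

[20] T[20,1]:1*1+0=1 · T[20,2]:2*262143+1=524287 · T[20,3]:3*193448101+262143=580606446 · T[20,4]:4*11259666950+193448101=45232115901 · T[20,5]:5*147589284710+11259666950=749206090500 · T[20,6]:6*693081601779+147589284710=4306078895384 · T[20,7]:7*1492924634839+693081601779=11143554045652 · T[20,8]:8*1709751003480+1492924634839=15170932662679 · T[20,9]:9*1144614626805+1709751003480=12011282644725 · T[20,10]:10*477297033785+1144614626805=5917584964655 · T[20,11]:11*129413217791+477297033785=1900842429486 · T[20,12]:12*23466951300+129413217791=411016633391 · T[20,13]:13*2892439160+23466951300=61068660380 · T[20,14]:14*243577530+2892439160=6302524580 · T[20,15]:15*13916778+243577530=452329200 · T[20,16]:16*527136+13916778=22350954 · T[20,17]:17*12597+527136=741285 · T[20,18]:18*171+12597=15675 · T[20,19]:19*1+171=190 · T[20,20]:20*0+1=1
[21] T[21,1]:1*1+0=1 · T[21,2]:2*524287+1=1048575 · T[21,3]:3*580606446+524287=1742343625 · T[21,4]:4*45232115901+580606446=181509070050 · T[21,5]:5*749206090500+45232115901=3791262568401 · T[21,6]:6*4306078895384+749206090500=26585679462804 · T[21,7]:7*11143554045652+4306078895384=82310957214948 · T[21,8]:8*15170932662679+11143554045652=132511015347084 · T[21,9]:9*12011282644725+15170932662679=123272476465204 · T[21,10]:10*5917584964655+12011282644725=71187132291275 · T[21,11]:11*1900842429486+5917584964655=26826851689001 · T[21,12]:12*411016633391+1900842429486=6833042030178 · T[21,13]:13*61068660380+411016633391=1204909218331 · T[21,14]:14*6302524580+61068660380=149304004500 · T[21,15]:15*452329200+6302524580=13087462580 · T[21,16]:16*22350954+452329200=809944464 · T[21,17]:17*741285+22350954=34952799 · T[21,18]:18*15675+741285=1023435 · T[21,19]:19*190+15675=19285 · T[21,20]:20*1+190=210 · T[21,21]:21*0+1=1
B_21 = ΣS(21,k) = 1+1048575+1742343625+181509070050+3791262568401+26585679462804+82310957214948+132511015347084+123272476465204+71187132291275+26826851689001+6833042030178+1204909218331+149304004500+13087462580+809944464+34952799+1023435+19285+210+1 = 474869816156751

474869816156751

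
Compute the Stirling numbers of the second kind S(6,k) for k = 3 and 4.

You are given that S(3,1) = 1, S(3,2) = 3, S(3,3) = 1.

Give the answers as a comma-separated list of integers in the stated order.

row 4: T[4][1]=1·1+0=1  T[4][2]=2·3+1=7  T[4][3]=3·1+3=6  T[4][4]=4·0+1=1
row 5: T[5][2]=2·7+1=15  T[5][3]=3·6+7=25  T[5][4]=4·1+6=10
row 6: T[6][3]=3·25+15=90  T[6][4]=4·10+25=65
Read S(6,3) = 90, S(6,4) = 65.

90, 65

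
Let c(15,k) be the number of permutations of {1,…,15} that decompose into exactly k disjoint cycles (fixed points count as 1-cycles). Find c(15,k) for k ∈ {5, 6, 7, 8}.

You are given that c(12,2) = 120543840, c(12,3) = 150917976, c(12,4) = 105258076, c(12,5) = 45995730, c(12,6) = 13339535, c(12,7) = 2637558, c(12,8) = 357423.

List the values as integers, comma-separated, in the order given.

i=13: T(13,3)=120543840+12·150917976=1931559552 | T(13,4)=150917976+12·105258076=1414014888 | T(13,5)=105258076+12·45995730=657206836 | T(13,6)=45995730+12·13339535=206070150 | T(13,7)=13339535+12·2637558=44990231 | T(13,8)=2637558+12·357423=6926634
i=14: T(14,4)=1931559552+13·1414014888=20313753096 | T(14,5)=1414014888+13·657206836=9957703756 | T(14,6)=657206836+13·206070150=3336118786 | T(14,7)=206070150+13·44990231=790943153 | T(14,8)=44990231+13·6926634=135036473
i=15: T(15,5)=20313753096+14·9957703756=159721605680 | T(15,6)=9957703756+14·3336118786=56663366760 | T(15,7)=3336118786+14·790943153=14409322928 | T(15,8)=790943153+14·135036473=2681453775
Read c(15,5) = 159721605680, c(15,6) = 56663366760, c(15,7) = 14409322928, c(15,8) = 2681453775.

159721605680, 56663366760, 14409322928, 2681453775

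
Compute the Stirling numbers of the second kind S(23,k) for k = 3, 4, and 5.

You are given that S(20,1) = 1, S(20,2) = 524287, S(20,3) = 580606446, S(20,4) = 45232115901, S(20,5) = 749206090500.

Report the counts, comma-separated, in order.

r21: T_21,1=1×1+0=1; T_21,2=2×524287+1=1048575; T_21,3=3×580606446+524287=1742343625; T_21,4=4×45232115901+580606446=181509070050; T_21,5=5×749206090500+45232115901=3791262568401
r22: T_22,2=2×1048575+1=2097151; T_22,3=3×1742343625+1048575=5228079450; T_22,4=4×181509070050+1742343625=727778623825; T_22,5=5×3791262568401+181509070050=19137821912055
r23: T_23,3=3×5228079450+2097151=15686335501; T_23,4=4×727778623825+5228079450=2916342574750; T_23,5=5×19137821912055+727778623825=96416888184100
Read S(23,3) = 15686335501, S(23,4) = 2916342574750, S(23,5) = 96416888184100.

15686335501, 2916342574750, 96416888184100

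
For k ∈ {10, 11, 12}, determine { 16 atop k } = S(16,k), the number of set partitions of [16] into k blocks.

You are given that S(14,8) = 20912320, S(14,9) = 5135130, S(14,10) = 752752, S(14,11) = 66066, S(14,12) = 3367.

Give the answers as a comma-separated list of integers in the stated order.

193754990, 28936908, 2757118

[15] T[15,9]:9*5135130+20912320=67128490 · T[15,10]:10*752752+5135130=12662650 · T[15,11]:11*66066+752752=1479478 · T[15,12]:12*3367+66066=106470
[16] T[16,10]:10*12662650+67128490=193754990 · T[16,11]:11*1479478+12662650=28936908 · T[16,12]:12*106470+1479478=2757118
Read S(16,10) = 193754990, S(16,11) = 28936908, S(16,12) = 2757118.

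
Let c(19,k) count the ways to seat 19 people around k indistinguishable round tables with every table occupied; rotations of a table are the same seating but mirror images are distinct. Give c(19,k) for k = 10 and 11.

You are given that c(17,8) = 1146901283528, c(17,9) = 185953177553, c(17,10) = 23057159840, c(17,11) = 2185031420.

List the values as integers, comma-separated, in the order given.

14710753408923, 1661573386473

i=18: T(18,9)=1146901283528+17·185953177553=4308105301929 | T(18,10)=185953177553+17·23057159840=577924894833 | T(18,11)=23057159840+17·2185031420=60202693980
i=19: T(19,10)=4308105301929+18·577924894833=14710753408923 | T(19,11)=577924894833+18·60202693980=1661573386473
Read c(19,10) = 14710753408923, c(19,11) = 1661573386473.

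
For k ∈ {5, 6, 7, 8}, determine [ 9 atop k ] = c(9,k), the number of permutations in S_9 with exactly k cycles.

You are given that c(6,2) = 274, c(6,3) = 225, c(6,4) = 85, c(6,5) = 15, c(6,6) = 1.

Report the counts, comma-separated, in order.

@7  (7,3):225·6+274→1624, (7,4):85·6+225→735, (7,5):15·6+85→175, (7,6):1·6+15→21, (7,7):0·6+1→1
@8  (8,4):735·7+1624→6769, (8,5):175·7+735→1960, (8,6):21·7+175→322, (8,7):1·7+21→28, (8,8):0·7+1→1
@9  (9,5):1960·8+6769→22449, (9,6):322·8+1960→4536, (9,7):28·8+322→546, (9,8):1·8+28→36
Read c(9,5) = 22449, c(9,6) = 4536, c(9,7) = 546, c(9,8) = 36.

22449, 4536, 546, 36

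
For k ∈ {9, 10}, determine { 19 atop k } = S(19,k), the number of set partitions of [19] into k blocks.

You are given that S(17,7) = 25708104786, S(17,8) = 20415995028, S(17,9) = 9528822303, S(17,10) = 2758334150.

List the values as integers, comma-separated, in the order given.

[18] T[18,8]:8*20415995028+25708104786=189036065010 · T[18,9]:9*9528822303+20415995028=106175395755 · T[18,10]:10*2758334150+9528822303=37112163803
[19] T[19,9]:9*106175395755+189036065010=1144614626805 · T[19,10]:10*37112163803+106175395755=477297033785
Read S(19,9) = 1144614626805, S(19,10) = 477297033785.

1144614626805, 477297033785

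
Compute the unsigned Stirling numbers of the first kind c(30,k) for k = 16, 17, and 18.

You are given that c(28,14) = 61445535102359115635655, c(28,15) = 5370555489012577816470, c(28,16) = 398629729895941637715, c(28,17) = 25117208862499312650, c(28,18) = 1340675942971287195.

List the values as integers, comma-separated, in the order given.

691254538651580660999025, 48487623689430693038025, 2918939500751087661105

i=29: T(29,15)=61445535102359115635655+28·5370555489012577816470=211821088794711294496815 | T(29,16)=5370555489012577816470+28·398629729895941637715=16532187926098943672490 | T(29,17)=398629729895941637715+28·25117208862499312650=1101911578045922391915 | T(29,18)=25117208862499312650+28·1340675942971287195=62656135265695354110
i=30: T(30,16)=211821088794711294496815+29·16532187926098943672490=691254538651580660999025 | T(30,17)=16532187926098943672490+29·1101911578045922391915=48487623689430693038025 | T(30,18)=1101911578045922391915+29·62656135265695354110=2918939500751087661105
Read c(30,16) = 691254538651580660999025, c(30,17) = 48487623689430693038025, c(30,18) = 2918939500751087661105.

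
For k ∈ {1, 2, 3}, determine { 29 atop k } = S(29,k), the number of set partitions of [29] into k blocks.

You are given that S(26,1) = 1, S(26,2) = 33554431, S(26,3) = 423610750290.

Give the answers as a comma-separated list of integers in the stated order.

@27  (27,1):1·1+0→1, (27,2):33554431·2+1→67108863, (27,3):423610750290·3+33554431→1270865805301
@28  (28,1):1·1+0→1, (28,2):67108863·2+1→134217727, (28,3):1270865805301·3+67108863→3812664524766
@29  (29,1):1·1+0→1, (29,2):134217727·2+1→268435455, (29,3):3812664524766·3+134217727→11438127792025
Read S(29,1) = 1, S(29,2) = 268435455, S(29,3) = 11438127792025.

1, 268435455, 11438127792025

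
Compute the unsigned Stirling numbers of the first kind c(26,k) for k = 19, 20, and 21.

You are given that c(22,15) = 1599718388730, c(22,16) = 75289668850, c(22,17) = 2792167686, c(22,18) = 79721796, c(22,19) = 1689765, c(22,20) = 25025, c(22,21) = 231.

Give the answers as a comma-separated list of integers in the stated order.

[23] T[23,16]:22*75289668850+1599718388730=3256091103430 · T[23,17]:22*2792167686+75289668850=136717357942 · T[23,18]:22*79721796+2792167686=4546047198 · T[23,19]:22*1689765+79721796=116896626 · T[23,20]:22*25025+1689765=2240315 · T[23,21]:22*231+25025=30107
[24] T[24,17]:23*136717357942+3256091103430=6400590336096 · T[24,18]:23*4546047198+136717357942=241276443496 · T[24,19]:23*116896626+4546047198=7234669596 · T[24,20]:23*2240315+116896626=168423871 · T[24,21]:23*30107+2240315=2932776
[25] T[25,18]:24*241276443496+6400590336096=12191224980000 · T[25,19]:24*7234669596+241276443496=414908513800 · T[25,20]:24*168423871+7234669596=11276842500 · T[25,21]:24*2932776+168423871=238810495
[26] T[26,19]:25*414908513800+12191224980000=22563937825000 · T[26,20]:25*11276842500+414908513800=696829576300 · T[26,21]:25*238810495+11276842500=17247104875
Read c(26,19) = 22563937825000, c(26,20) = 696829576300, c(26,21) = 17247104875.

22563937825000, 696829576300, 17247104875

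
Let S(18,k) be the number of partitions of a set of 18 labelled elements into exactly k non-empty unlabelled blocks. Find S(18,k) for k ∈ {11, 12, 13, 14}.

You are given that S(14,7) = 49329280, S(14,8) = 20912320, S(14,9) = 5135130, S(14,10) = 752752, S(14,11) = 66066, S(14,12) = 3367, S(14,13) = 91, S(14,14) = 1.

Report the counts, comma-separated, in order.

8391004908, 1256328866, 125854638, 8408778

[15] T[15,8]:8*20912320+49329280=216627840 · T[15,9]:9*5135130+20912320=67128490 · T[15,10]:10*752752+5135130=12662650 · T[15,11]:11*66066+752752=1479478 · T[15,12]:12*3367+66066=106470 · T[15,13]:13*91+3367=4550 · T[15,14]:14*1+91=105
[16] T[16,9]:9*67128490+216627840=820784250 · T[16,10]:10*12662650+67128490=193754990 · T[16,11]:11*1479478+12662650=28936908 · T[16,12]:12*106470+1479478=2757118 · T[16,13]:13*4550+106470=165620 · T[16,14]:14*105+4550=6020
[17] T[17,10]:10*193754990+820784250=2758334150 · T[17,11]:11*28936908+193754990=512060978 · T[17,12]:12*2757118+28936908=62022324 · T[17,13]:13*165620+2757118=4910178 · T[17,14]:14*6020+165620=249900
[18] T[18,11]:11*512060978+2758334150=8391004908 · T[18,12]:12*62022324+512060978=1256328866 · T[18,13]:13*4910178+62022324=125854638 · T[18,14]:14*249900+4910178=8408778
Read S(18,11) = 8391004908, S(18,12) = 1256328866, S(18,13) = 125854638, S(18,14) = 8408778.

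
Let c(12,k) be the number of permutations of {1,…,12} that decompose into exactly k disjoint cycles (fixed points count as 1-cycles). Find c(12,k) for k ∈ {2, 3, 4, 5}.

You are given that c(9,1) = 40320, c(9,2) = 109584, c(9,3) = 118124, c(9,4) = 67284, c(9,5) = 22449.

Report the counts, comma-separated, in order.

120543840, 150917976, 105258076, 45995730

@10  (10,1):40320·9+0→362880, (10,2):109584·9+40320→1026576, (10,3):118124·9+109584→1172700, (10,4):67284·9+118124→723680, (10,5):22449·9+67284→269325
@11  (11,1):362880·10+0→3628800, (11,2):1026576·10+362880→10628640, (11,3):1172700·10+1026576→12753576, (11,4):723680·10+1172700→8409500, (11,5):269325·10+723680→3416930
@12  (12,2):10628640·11+3628800→120543840, (12,3):12753576·11+10628640→150917976, (12,4):8409500·11+12753576→105258076, (12,5):3416930·11+8409500→45995730
Read c(12,2) = 120543840, c(12,3) = 150917976, c(12,4) = 105258076, c(12,5) = 45995730.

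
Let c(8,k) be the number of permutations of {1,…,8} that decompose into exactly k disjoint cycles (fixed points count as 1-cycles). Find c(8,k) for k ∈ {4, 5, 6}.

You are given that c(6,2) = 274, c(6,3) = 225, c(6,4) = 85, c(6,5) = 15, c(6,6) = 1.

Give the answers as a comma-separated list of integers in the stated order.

6769, 1960, 322

[7] T[7,3]:6*225+274=1624 · T[7,4]:6*85+225=735 · T[7,5]:6*15+85=175 · T[7,6]:6*1+15=21
[8] T[8,4]:7*735+1624=6769 · T[8,5]:7*175+735=1960 · T[8,6]:7*21+175=322
Read c(8,4) = 6769, c(8,5) = 1960, c(8,6) = 322.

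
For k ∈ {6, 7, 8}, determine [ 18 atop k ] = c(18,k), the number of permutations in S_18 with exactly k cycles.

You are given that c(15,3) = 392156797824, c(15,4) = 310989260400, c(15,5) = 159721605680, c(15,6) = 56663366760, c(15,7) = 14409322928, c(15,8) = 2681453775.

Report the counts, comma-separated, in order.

369012649234384, 110228466184200, 24871845297936

i=16: T(16,4)=392156797824+15·310989260400=5056995703824 | T(16,5)=310989260400+15·159721605680=2706813345600 | T(16,6)=159721605680+15·56663366760=1009672107080 | T(16,7)=56663366760+15·14409322928=272803210680 | T(16,8)=14409322928+15·2681453775=54631129553
i=17: T(17,5)=5056995703824+16·2706813345600=48366009233424 | T(17,6)=2706813345600+16·1009672107080=18861567058880 | T(17,7)=1009672107080+16·272803210680=5374523477960 | T(17,8)=272803210680+16·54631129553=1146901283528
i=18: T(18,6)=48366009233424+17·18861567058880=369012649234384 | T(18,7)=18861567058880+17·5374523477960=110228466184200 | T(18,8)=5374523477960+17·1146901283528=24871845297936
Read c(18,6) = 369012649234384, c(18,7) = 110228466184200, c(18,8) = 24871845297936.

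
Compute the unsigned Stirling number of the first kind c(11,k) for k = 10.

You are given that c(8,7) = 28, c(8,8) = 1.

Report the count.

[9] T[9,8]:8*1+28=36 · T[9,9]:8*0+1=1
[10] T[10,9]:9*1+36=45 · T[10,10]:9*0+1=1
[11] T[11,10]:10*1+45=55
Read c(11,10) = 55.

55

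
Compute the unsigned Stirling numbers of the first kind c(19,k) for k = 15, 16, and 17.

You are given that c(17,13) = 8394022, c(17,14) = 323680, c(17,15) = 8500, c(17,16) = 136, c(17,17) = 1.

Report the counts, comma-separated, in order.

22323822, 662796, 13566

r18: T_18,14=17×323680+8394022=13896582; T_18,15=17×8500+323680=468180; T_18,16=17×136+8500=10812; T_18,17=17×1+136=153
r19: T_19,15=18×468180+13896582=22323822; T_19,16=18×10812+468180=662796; T_19,17=18×153+10812=13566
Read c(19,15) = 22323822, c(19,16) = 662796, c(19,17) = 13566.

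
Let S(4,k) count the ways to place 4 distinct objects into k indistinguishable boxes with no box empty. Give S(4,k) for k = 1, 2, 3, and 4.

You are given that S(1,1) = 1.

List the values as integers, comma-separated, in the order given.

1, 7, 6, 1

row 2: T[2][1]=1·1+0=1  T[2][2]=2·0+1=1
row 3: T[3][1]=1·1+0=1  T[3][2]=2·1+1=3  T[3][3]=3·0+1=1
row 4: T[4][1]=1·1+0=1  T[4][2]=2·3+1=7  T[4][3]=3·1+3=6  T[4][4]=4·0+1=1
Read S(4,1) = 1, S(4,2) = 7, S(4,3) = 6, S(4,4) = 1.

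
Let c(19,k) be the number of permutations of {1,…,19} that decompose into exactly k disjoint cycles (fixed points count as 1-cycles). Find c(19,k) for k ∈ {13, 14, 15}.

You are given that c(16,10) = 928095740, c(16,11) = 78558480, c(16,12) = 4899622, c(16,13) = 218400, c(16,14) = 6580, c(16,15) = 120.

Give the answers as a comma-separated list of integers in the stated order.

10246937272, 549789282, 22323822

[17] T[17,11]:16*78558480+928095740=2185031420 · T[17,12]:16*4899622+78558480=156952432 · T[17,13]:16*218400+4899622=8394022 · T[17,14]:16*6580+218400=323680 · T[17,15]:16*120+6580=8500
[18] T[18,12]:17*156952432+2185031420=4853222764 · T[18,13]:17*8394022+156952432=299650806 · T[18,14]:17*323680+8394022=13896582 · T[18,15]:17*8500+323680=468180
[19] T[19,13]:18*299650806+4853222764=10246937272 · T[19,14]:18*13896582+299650806=549789282 · T[19,15]:18*468180+13896582=22323822
Read c(19,13) = 10246937272, c(19,14) = 549789282, c(19,15) = 22323822.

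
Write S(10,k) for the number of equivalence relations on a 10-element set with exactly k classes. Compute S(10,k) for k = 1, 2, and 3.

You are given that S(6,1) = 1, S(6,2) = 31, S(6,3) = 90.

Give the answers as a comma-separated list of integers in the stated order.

i=7: T(7,1)=0+1·1=1 | T(7,2)=1+2·31=63 | T(7,3)=31+3·90=301
i=8: T(8,1)=0+1·1=1 | T(8,2)=1+2·63=127 | T(8,3)=63+3·301=966
i=9: T(9,1)=0+1·1=1 | T(9,2)=1+2·127=255 | T(9,3)=127+3·966=3025
i=10: T(10,1)=0+1·1=1 | T(10,2)=1+2·255=511 | T(10,3)=255+3·3025=9330
Read S(10,1) = 1, S(10,2) = 511, S(10,3) = 9330.

1, 511, 9330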